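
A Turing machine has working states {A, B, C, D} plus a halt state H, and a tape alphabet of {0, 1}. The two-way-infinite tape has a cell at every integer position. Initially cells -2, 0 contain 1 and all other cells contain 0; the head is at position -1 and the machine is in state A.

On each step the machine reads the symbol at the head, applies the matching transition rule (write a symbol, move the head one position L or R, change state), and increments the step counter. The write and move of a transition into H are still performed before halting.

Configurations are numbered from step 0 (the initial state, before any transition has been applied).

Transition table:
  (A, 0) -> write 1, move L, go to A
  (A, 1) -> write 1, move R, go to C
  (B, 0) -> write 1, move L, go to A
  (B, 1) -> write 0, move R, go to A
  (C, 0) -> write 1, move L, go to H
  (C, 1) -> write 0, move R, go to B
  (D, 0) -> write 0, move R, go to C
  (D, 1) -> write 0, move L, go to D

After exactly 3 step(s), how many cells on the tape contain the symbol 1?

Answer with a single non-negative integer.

Step 1: in state A at pos -1, read 0 -> (A,0)->write 1,move L,goto A. Now: state=A, head=-2, tape[-3..1]=01110 (head:  ^)
Step 2: in state A at pos -2, read 1 -> (A,1)->write 1,move R,goto C. Now: state=C, head=-1, tape[-3..1]=01110 (head:   ^)
Step 3: in state C at pos -1, read 1 -> (C,1)->write 0,move R,goto B. Now: state=B, head=0, tape[-3..1]=01010 (head:    ^)
Cells containing 1 after step 3: {-2, 0} -> 2 cell(s)

Answer: 2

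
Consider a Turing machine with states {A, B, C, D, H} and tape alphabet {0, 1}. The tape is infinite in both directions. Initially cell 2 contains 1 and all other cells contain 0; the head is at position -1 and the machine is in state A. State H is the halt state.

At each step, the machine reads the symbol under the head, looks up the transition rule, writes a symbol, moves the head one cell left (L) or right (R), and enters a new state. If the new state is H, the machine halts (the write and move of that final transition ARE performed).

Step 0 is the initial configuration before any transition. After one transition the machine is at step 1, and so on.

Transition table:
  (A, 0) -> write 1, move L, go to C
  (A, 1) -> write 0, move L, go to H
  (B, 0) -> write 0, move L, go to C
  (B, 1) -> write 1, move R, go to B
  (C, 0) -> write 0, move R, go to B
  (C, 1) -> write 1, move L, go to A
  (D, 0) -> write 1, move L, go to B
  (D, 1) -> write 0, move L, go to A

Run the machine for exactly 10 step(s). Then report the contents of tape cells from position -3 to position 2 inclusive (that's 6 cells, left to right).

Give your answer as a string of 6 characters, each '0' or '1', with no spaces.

Answer: 011001

Derivation:
Step 1: in state A at pos -1, read 0 -> (A,0)->write 1,move L,goto C. Now: state=C, head=-2, tape[-3..3]=0010010 (head:  ^)
Step 2: in state C at pos -2, read 0 -> (C,0)->write 0,move R,goto B. Now: state=B, head=-1, tape[-3..3]=0010010 (head:   ^)
Step 3: in state B at pos -1, read 1 -> (B,1)->write 1,move R,goto B. Now: state=B, head=0, tape[-3..3]=0010010 (head:    ^)
Step 4: in state B at pos 0, read 0 -> (B,0)->write 0,move L,goto C. Now: state=C, head=-1, tape[-3..3]=0010010 (head:   ^)
Step 5: in state C at pos -1, read 1 -> (C,1)->write 1,move L,goto A. Now: state=A, head=-2, tape[-3..3]=0010010 (head:  ^)
Step 6: in state A at pos -2, read 0 -> (A,0)->write 1,move L,goto C. Now: state=C, head=-3, tape[-4..3]=00110010 (head:  ^)
Step 7: in state C at pos -3, read 0 -> (C,0)->write 0,move R,goto B. Now: state=B, head=-2, tape[-4..3]=00110010 (head:   ^)
Step 8: in state B at pos -2, read 1 -> (B,1)->write 1,move R,goto B. Now: state=B, head=-1, tape[-4..3]=00110010 (head:    ^)
Step 9: in state B at pos -1, read 1 -> (B,1)->write 1,move R,goto B. Now: state=B, head=0, tape[-4..3]=00110010 (head:     ^)
Step 10: in state B at pos 0, read 0 -> (B,0)->write 0,move L,goto C. Now: state=C, head=-1, tape[-4..3]=00110010 (head:    ^)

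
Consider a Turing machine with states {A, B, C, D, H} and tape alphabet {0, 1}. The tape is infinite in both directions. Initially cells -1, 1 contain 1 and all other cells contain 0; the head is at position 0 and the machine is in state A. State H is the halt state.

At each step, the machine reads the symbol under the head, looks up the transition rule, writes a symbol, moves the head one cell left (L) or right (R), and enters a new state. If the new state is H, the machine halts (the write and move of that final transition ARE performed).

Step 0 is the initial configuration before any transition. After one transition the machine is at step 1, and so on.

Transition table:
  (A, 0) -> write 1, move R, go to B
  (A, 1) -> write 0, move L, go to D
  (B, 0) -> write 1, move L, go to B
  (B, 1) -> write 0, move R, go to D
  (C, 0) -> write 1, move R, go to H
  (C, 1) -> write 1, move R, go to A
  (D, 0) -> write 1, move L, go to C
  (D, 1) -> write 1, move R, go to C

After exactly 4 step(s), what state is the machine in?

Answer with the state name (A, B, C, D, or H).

Step 1: in state A at pos 0, read 0 -> (A,0)->write 1,move R,goto B. Now: state=B, head=1, tape[-2..2]=01110 (head:    ^)
Step 2: in state B at pos 1, read 1 -> (B,1)->write 0,move R,goto D. Now: state=D, head=2, tape[-2..3]=011000 (head:     ^)
Step 3: in state D at pos 2, read 0 -> (D,0)->write 1,move L,goto C. Now: state=C, head=1, tape[-2..3]=011010 (head:    ^)
Step 4: in state C at pos 1, read 0 -> (C,0)->write 1,move R,goto H. Now: state=H, head=2, tape[-2..3]=011110 (head:     ^)

Answer: H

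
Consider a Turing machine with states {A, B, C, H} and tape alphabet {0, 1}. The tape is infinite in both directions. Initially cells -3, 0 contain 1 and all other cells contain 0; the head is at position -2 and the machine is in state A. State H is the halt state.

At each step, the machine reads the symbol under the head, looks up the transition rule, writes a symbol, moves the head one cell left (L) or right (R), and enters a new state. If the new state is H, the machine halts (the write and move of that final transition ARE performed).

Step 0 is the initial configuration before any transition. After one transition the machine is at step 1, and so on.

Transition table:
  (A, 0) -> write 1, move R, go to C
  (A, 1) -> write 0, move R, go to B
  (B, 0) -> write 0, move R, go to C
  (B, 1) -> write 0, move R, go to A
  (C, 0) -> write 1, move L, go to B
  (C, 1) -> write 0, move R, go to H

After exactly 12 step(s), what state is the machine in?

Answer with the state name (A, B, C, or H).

Answer: C

Derivation:
Step 1: in state A at pos -2, read 0 -> (A,0)->write 1,move R,goto C. Now: state=C, head=-1, tape[-4..1]=011010 (head:    ^)
Step 2: in state C at pos -1, read 0 -> (C,0)->write 1,move L,goto B. Now: state=B, head=-2, tape[-4..1]=011110 (head:   ^)
Step 3: in state B at pos -2, read 1 -> (B,1)->write 0,move R,goto A. Now: state=A, head=-1, tape[-4..1]=010110 (head:    ^)
Step 4: in state A at pos -1, read 1 -> (A,1)->write 0,move R,goto B. Now: state=B, head=0, tape[-4..1]=010010 (head:     ^)
Step 5: in state B at pos 0, read 1 -> (B,1)->write 0,move R,goto A. Now: state=A, head=1, tape[-4..2]=0100000 (head:      ^)
Step 6: in state A at pos 1, read 0 -> (A,0)->write 1,move R,goto C. Now: state=C, head=2, tape[-4..3]=01000100 (head:       ^)
Step 7: in state C at pos 2, read 0 -> (C,0)->write 1,move L,goto B. Now: state=B, head=1, tape[-4..3]=01000110 (head:      ^)
Step 8: in state B at pos 1, read 1 -> (B,1)->write 0,move R,goto A. Now: state=A, head=2, tape[-4..3]=01000010 (head:       ^)
Step 9: in state A at pos 2, read 1 -> (A,1)->write 0,move R,goto B. Now: state=B, head=3, tape[-4..4]=010000000 (head:        ^)
Step 10: in state B at pos 3, read 0 -> (B,0)->write 0,move R,goto C. Now: state=C, head=4, tape[-4..5]=0100000000 (head:         ^)
Step 11: in state C at pos 4, read 0 -> (C,0)->write 1,move L,goto B. Now: state=B, head=3, tape[-4..5]=0100000010 (head:        ^)
Step 12: in state B at pos 3, read 0 -> (B,0)->write 0,move R,goto C. Now: state=C, head=4, tape[-4..5]=0100000010 (head:         ^)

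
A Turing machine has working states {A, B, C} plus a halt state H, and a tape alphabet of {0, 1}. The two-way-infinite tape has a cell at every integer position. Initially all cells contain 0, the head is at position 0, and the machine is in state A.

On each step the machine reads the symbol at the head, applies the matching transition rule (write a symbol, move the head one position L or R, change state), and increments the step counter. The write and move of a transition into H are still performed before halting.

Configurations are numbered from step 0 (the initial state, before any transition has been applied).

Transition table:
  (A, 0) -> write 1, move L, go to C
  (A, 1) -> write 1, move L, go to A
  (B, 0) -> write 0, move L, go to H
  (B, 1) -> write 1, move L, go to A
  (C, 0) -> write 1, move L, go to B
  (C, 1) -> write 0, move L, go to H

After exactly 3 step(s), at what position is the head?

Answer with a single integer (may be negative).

Answer: -3

Derivation:
Step 1: in state A at pos 0, read 0 -> (A,0)->write 1,move L,goto C. Now: state=C, head=-1, tape[-2..1]=0010 (head:  ^)
Step 2: in state C at pos -1, read 0 -> (C,0)->write 1,move L,goto B. Now: state=B, head=-2, tape[-3..1]=00110 (head:  ^)
Step 3: in state B at pos -2, read 0 -> (B,0)->write 0,move L,goto H. Now: state=H, head=-3, tape[-4..1]=000110 (head:  ^)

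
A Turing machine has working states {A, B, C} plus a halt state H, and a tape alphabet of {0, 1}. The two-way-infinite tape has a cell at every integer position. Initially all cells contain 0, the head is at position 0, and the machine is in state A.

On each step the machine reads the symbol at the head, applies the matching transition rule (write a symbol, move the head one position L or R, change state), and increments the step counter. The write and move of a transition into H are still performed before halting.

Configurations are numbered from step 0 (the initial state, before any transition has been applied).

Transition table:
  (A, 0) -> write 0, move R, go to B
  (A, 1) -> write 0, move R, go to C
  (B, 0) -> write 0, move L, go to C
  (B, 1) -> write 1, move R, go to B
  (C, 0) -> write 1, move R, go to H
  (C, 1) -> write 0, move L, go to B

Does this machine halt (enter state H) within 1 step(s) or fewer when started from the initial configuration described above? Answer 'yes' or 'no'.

Answer: no

Derivation:
Step 1: in state A at pos 0, read 0 -> (A,0)->write 0,move R,goto B. Now: state=B, head=1, tape[-1..2]=0000 (head:   ^)
After 1 step(s): state = B (not H) -> not halted within 1 -> no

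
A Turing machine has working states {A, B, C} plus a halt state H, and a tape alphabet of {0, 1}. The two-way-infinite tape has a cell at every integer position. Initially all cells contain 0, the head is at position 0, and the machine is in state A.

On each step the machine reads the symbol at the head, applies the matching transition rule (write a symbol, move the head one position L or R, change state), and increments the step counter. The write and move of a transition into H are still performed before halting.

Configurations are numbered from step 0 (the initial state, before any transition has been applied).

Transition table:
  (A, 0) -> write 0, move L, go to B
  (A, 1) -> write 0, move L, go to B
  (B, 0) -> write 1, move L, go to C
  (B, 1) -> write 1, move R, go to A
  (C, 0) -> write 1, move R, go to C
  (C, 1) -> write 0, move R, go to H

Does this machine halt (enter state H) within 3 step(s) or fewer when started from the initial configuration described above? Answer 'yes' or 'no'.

Step 1: in state A at pos 0, read 0 -> (A,0)->write 0,move L,goto B. Now: state=B, head=-1, tape[-2..1]=0000 (head:  ^)
Step 2: in state B at pos -1, read 0 -> (B,0)->write 1,move L,goto C. Now: state=C, head=-2, tape[-3..1]=00100 (head:  ^)
Step 3: in state C at pos -2, read 0 -> (C,0)->write 1,move R,goto C. Now: state=C, head=-1, tape[-3..1]=01100 (head:   ^)
After 3 step(s): state = C (not H) -> not halted within 3 -> no

Answer: no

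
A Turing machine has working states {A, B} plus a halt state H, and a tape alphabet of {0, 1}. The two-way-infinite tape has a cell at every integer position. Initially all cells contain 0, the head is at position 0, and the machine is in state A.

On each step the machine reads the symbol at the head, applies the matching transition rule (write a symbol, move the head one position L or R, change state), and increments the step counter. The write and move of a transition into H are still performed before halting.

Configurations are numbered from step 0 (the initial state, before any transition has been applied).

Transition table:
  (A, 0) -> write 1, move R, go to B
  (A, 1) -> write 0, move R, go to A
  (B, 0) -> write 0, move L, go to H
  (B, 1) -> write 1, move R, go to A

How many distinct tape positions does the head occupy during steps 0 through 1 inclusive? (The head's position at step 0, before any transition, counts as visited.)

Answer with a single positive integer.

Answer: 2

Derivation:
Step 1: in state A at pos 0, read 0 -> (A,0)->write 1,move R,goto B. Now: state=B, head=1, tape[-1..2]=0100 (head:   ^)
Head positions at steps 0..1: starting at 0, distinct positions visited = {0, 1} -> 2 position(s)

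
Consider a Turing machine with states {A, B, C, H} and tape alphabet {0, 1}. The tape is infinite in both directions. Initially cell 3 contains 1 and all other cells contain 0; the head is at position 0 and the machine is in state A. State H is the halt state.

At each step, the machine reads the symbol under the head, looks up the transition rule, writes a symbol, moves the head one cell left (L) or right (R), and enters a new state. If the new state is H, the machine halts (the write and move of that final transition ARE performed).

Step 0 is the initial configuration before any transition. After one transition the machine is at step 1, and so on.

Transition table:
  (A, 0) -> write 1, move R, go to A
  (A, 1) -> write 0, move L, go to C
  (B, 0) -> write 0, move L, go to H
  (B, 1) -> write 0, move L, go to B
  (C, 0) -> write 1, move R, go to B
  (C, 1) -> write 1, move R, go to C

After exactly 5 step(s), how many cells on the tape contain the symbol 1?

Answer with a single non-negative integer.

Answer: 3

Derivation:
Step 1: in state A at pos 0, read 0 -> (A,0)->write 1,move R,goto A. Now: state=A, head=1, tape[-1..4]=010010 (head:   ^)
Step 2: in state A at pos 1, read 0 -> (A,0)->write 1,move R,goto A. Now: state=A, head=2, tape[-1..4]=011010 (head:    ^)
Step 3: in state A at pos 2, read 0 -> (A,0)->write 1,move R,goto A. Now: state=A, head=3, tape[-1..4]=011110 (head:     ^)
Step 4: in state A at pos 3, read 1 -> (A,1)->write 0,move L,goto C. Now: state=C, head=2, tape[-1..4]=011100 (head:    ^)
Step 5: in state C at pos 2, read 1 -> (C,1)->write 1,move R,goto C. Now: state=C, head=3, tape[-1..4]=011100 (head:     ^)
Cells containing 1 after step 5: {0, 1, 2} -> 3 cell(s)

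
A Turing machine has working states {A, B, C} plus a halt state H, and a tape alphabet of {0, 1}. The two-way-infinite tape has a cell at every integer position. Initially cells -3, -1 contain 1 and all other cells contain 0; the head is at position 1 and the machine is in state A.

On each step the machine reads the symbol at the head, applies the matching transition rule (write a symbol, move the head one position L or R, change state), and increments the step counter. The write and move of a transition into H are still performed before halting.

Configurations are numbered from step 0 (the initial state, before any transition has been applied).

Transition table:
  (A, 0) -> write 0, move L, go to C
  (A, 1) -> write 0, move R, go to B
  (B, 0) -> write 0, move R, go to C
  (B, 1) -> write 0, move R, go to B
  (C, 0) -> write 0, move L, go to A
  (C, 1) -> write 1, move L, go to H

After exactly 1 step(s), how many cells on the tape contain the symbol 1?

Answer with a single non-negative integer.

Step 1: in state A at pos 1, read 0 -> (A,0)->write 0,move L,goto C. Now: state=C, head=0, tape[-4..2]=0101000 (head:     ^)
Cells containing 1 after step 1: {-3, -1} -> 2 cell(s)

Answer: 2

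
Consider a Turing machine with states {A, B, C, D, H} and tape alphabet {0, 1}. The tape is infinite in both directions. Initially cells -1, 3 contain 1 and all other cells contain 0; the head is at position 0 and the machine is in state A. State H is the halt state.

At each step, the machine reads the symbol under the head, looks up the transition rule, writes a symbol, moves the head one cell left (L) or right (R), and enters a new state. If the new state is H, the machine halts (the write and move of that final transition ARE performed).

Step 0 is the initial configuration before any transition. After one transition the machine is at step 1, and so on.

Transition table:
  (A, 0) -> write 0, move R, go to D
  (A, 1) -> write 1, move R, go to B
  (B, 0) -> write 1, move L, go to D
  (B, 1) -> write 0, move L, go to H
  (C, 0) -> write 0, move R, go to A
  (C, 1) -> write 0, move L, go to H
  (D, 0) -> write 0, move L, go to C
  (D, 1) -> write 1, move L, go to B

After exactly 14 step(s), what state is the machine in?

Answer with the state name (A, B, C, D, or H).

Answer: D

Derivation:
Step 1: in state A at pos 0, read 0 -> (A,0)->write 0,move R,goto D. Now: state=D, head=1, tape[-2..4]=0100010 (head:    ^)
Step 2: in state D at pos 1, read 0 -> (D,0)->write 0,move L,goto C. Now: state=C, head=0, tape[-2..4]=0100010 (head:   ^)
Step 3: in state C at pos 0, read 0 -> (C,0)->write 0,move R,goto A. Now: state=A, head=1, tape[-2..4]=0100010 (head:    ^)
Step 4: in state A at pos 1, read 0 -> (A,0)->write 0,move R,goto D. Now: state=D, head=2, tape[-2..4]=0100010 (head:     ^)
Step 5: in state D at pos 2, read 0 -> (D,0)->write 0,move L,goto C. Now: state=C, head=1, tape[-2..4]=0100010 (head:    ^)
Step 6: in state C at pos 1, read 0 -> (C,0)->write 0,move R,goto A. Now: state=A, head=2, tape[-2..4]=0100010 (head:     ^)
Step 7: in state A at pos 2, read 0 -> (A,0)->write 0,move R,goto D. Now: state=D, head=3, tape[-2..4]=0100010 (head:      ^)
Step 8: in state D at pos 3, read 1 -> (D,1)->write 1,move L,goto B. Now: state=B, head=2, tape[-2..4]=0100010 (head:     ^)
Step 9: in state B at pos 2, read 0 -> (B,0)->write 1,move L,goto D. Now: state=D, head=1, tape[-2..4]=0100110 (head:    ^)
Step 10: in state D at pos 1, read 0 -> (D,0)->write 0,move L,goto C. Now: state=C, head=0, tape[-2..4]=0100110 (head:   ^)
Step 11: in state C at pos 0, read 0 -> (C,0)->write 0,move R,goto A. Now: state=A, head=1, tape[-2..4]=0100110 (head:    ^)
Step 12: in state A at pos 1, read 0 -> (A,0)->write 0,move R,goto D. Now: state=D, head=2, tape[-2..4]=0100110 (head:     ^)
Step 13: in state D at pos 2, read 1 -> (D,1)->write 1,move L,goto B. Now: state=B, head=1, tape[-2..4]=0100110 (head:    ^)
Step 14: in state B at pos 1, read 0 -> (B,0)->write 1,move L,goto D. Now: state=D, head=0, tape[-2..4]=0101110 (head:   ^)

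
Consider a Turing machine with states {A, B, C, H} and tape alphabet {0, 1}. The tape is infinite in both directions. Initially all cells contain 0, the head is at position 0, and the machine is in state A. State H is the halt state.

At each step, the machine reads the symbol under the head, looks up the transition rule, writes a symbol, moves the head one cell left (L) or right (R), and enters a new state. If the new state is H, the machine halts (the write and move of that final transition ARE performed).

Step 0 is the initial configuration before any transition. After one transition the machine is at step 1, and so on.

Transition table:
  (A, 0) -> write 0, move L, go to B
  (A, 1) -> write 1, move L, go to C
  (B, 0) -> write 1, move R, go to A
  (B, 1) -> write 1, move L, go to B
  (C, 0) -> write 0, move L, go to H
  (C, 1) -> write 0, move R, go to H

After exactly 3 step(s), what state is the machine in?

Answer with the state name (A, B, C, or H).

Answer: B

Derivation:
Step 1: in state A at pos 0, read 0 -> (A,0)->write 0,move L,goto B. Now: state=B, head=-1, tape[-2..1]=0000 (head:  ^)
Step 2: in state B at pos -1, read 0 -> (B,0)->write 1,move R,goto A. Now: state=A, head=0, tape[-2..1]=0100 (head:   ^)
Step 3: in state A at pos 0, read 0 -> (A,0)->write 0,move L,goto B. Now: state=B, head=-1, tape[-2..1]=0100 (head:  ^)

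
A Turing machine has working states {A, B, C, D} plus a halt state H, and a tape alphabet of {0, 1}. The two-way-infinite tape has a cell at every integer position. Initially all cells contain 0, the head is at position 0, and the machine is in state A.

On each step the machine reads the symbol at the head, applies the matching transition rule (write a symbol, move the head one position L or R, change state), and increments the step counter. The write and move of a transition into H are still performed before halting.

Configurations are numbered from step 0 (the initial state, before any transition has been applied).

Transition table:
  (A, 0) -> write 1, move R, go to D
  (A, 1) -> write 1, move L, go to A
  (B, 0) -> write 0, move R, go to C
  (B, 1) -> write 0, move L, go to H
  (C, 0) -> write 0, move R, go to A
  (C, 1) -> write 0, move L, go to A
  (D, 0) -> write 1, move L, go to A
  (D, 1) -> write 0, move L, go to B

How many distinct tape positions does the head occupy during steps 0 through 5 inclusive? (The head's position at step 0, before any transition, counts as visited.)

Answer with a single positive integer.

Step 1: in state A at pos 0, read 0 -> (A,0)->write 1,move R,goto D. Now: state=D, head=1, tape[-1..2]=0100 (head:   ^)
Step 2: in state D at pos 1, read 0 -> (D,0)->write 1,move L,goto A. Now: state=A, head=0, tape[-1..2]=0110 (head:  ^)
Step 3: in state A at pos 0, read 1 -> (A,1)->write 1,move L,goto A. Now: state=A, head=-1, tape[-2..2]=00110 (head:  ^)
Step 4: in state A at pos -1, read 0 -> (A,0)->write 1,move R,goto D. Now: state=D, head=0, tape[-2..2]=01110 (head:   ^)
Step 5: in state D at pos 0, read 1 -> (D,1)->write 0,move L,goto B. Now: state=B, head=-1, tape[-2..2]=01010 (head:  ^)
Head positions at steps 0..5: starting at 0, distinct positions visited = {-1, 0, 1} -> 3 position(s)

Answer: 3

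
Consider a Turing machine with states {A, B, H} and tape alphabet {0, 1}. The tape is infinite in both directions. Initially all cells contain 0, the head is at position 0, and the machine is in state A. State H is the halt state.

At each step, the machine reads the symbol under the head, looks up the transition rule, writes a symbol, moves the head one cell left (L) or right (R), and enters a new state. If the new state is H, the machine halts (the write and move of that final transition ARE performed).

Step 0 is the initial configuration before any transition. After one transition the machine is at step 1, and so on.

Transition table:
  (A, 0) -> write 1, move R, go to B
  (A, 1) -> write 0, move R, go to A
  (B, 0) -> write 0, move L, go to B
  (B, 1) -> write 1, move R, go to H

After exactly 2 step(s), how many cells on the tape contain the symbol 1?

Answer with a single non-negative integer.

Step 1: in state A at pos 0, read 0 -> (A,0)->write 1,move R,goto B. Now: state=B, head=1, tape[-1..2]=0100 (head:   ^)
Step 2: in state B at pos 1, read 0 -> (B,0)->write 0,move L,goto B. Now: state=B, head=0, tape[-1..2]=0100 (head:  ^)
Cells containing 1 after step 2: {0} -> 1 cell(s)

Answer: 1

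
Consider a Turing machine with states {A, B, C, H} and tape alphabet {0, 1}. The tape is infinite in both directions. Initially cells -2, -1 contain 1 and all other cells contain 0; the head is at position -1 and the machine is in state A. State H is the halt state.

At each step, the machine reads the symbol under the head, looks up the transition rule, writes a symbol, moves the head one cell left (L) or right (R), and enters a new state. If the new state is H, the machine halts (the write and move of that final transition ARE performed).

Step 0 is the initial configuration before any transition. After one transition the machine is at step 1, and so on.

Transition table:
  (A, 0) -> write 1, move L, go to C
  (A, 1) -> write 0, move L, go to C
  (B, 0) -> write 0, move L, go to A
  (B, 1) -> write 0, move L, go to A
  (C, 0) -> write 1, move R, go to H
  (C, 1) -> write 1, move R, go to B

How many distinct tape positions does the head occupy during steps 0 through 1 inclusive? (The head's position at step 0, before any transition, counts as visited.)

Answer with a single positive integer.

Step 1: in state A at pos -1, read 1 -> (A,1)->write 0,move L,goto C. Now: state=C, head=-2, tape[-3..0]=0100 (head:  ^)
Head positions at steps 0..1: starting at -1, distinct positions visited = {-2, -1} -> 2 position(s)

Answer: 2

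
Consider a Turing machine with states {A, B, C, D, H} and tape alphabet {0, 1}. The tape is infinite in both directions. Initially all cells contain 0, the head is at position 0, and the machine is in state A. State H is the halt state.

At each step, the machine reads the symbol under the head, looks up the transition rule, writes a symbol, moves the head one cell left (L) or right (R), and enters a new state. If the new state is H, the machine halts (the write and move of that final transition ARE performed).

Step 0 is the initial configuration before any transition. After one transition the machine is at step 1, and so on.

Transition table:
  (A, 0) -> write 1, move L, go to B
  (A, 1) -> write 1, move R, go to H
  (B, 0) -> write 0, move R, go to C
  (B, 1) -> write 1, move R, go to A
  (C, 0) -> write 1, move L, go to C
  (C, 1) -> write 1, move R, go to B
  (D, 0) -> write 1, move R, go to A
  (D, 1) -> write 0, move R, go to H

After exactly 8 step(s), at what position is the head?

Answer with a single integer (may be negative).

Step 1: in state A at pos 0, read 0 -> (A,0)->write 1,move L,goto B. Now: state=B, head=-1, tape[-2..1]=0010 (head:  ^)
Step 2: in state B at pos -1, read 0 -> (B,0)->write 0,move R,goto C. Now: state=C, head=0, tape[-2..1]=0010 (head:   ^)
Step 3: in state C at pos 0, read 1 -> (C,1)->write 1,move R,goto B. Now: state=B, head=1, tape[-2..2]=00100 (head:    ^)
Step 4: in state B at pos 1, read 0 -> (B,0)->write 0,move R,goto C. Now: state=C, head=2, tape[-2..3]=001000 (head:     ^)
Step 5: in state C at pos 2, read 0 -> (C,0)->write 1,move L,goto C. Now: state=C, head=1, tape[-2..3]=001010 (head:    ^)
Step 6: in state C at pos 1, read 0 -> (C,0)->write 1,move L,goto C. Now: state=C, head=0, tape[-2..3]=001110 (head:   ^)
Step 7: in state C at pos 0, read 1 -> (C,1)->write 1,move R,goto B. Now: state=B, head=1, tape[-2..3]=001110 (head:    ^)
Step 8: in state B at pos 1, read 1 -> (B,1)->write 1,move R,goto A. Now: state=A, head=2, tape[-2..3]=001110 (head:     ^)

Answer: 2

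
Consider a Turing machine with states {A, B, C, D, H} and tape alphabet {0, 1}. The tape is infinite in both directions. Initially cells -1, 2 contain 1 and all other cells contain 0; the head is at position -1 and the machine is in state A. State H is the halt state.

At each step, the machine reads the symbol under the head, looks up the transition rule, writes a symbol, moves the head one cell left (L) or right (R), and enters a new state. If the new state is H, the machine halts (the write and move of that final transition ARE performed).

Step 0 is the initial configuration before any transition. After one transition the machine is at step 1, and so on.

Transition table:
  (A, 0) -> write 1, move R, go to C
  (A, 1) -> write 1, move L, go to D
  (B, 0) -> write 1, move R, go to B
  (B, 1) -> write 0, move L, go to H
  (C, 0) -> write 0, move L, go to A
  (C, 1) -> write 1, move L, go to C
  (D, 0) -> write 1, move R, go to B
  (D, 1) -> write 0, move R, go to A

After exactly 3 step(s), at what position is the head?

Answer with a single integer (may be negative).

Step 1: in state A at pos -1, read 1 -> (A,1)->write 1,move L,goto D. Now: state=D, head=-2, tape[-3..3]=0010010 (head:  ^)
Step 2: in state D at pos -2, read 0 -> (D,0)->write 1,move R,goto B. Now: state=B, head=-1, tape[-3..3]=0110010 (head:   ^)
Step 3: in state B at pos -1, read 1 -> (B,1)->write 0,move L,goto H. Now: state=H, head=-2, tape[-3..3]=0100010 (head:  ^)

Answer: -2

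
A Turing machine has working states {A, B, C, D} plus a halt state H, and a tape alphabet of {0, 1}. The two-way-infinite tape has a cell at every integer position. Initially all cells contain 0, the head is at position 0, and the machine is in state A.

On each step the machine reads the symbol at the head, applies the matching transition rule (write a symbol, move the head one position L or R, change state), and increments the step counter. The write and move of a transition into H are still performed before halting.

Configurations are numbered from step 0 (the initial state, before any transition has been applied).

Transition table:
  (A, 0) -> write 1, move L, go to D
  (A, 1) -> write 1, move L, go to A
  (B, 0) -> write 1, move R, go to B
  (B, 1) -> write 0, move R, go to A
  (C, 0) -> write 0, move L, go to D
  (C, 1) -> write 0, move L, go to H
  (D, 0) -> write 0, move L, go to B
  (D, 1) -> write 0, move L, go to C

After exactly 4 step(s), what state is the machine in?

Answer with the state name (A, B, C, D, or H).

Answer: B

Derivation:
Step 1: in state A at pos 0, read 0 -> (A,0)->write 1,move L,goto D. Now: state=D, head=-1, tape[-2..1]=0010 (head:  ^)
Step 2: in state D at pos -1, read 0 -> (D,0)->write 0,move L,goto B. Now: state=B, head=-2, tape[-3..1]=00010 (head:  ^)
Step 3: in state B at pos -2, read 0 -> (B,0)->write 1,move R,goto B. Now: state=B, head=-1, tape[-3..1]=01010 (head:   ^)
Step 4: in state B at pos -1, read 0 -> (B,0)->write 1,move R,goto B. Now: state=B, head=0, tape[-3..1]=01110 (head:    ^)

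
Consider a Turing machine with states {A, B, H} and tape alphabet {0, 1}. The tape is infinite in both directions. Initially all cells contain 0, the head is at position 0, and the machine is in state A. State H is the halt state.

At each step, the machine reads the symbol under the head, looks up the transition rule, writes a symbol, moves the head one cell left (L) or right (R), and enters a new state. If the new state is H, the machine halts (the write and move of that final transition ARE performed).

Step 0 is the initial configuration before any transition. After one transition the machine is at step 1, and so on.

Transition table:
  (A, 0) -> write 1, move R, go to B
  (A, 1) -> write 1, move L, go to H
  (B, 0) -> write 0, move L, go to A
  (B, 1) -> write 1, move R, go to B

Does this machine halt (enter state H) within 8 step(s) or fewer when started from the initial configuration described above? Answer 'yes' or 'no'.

Answer: yes

Derivation:
Step 1: in state A at pos 0, read 0 -> (A,0)->write 1,move R,goto B. Now: state=B, head=1, tape[-1..2]=0100 (head:   ^)
Step 2: in state B at pos 1, read 0 -> (B,0)->write 0,move L,goto A. Now: state=A, head=0, tape[-1..2]=0100 (head:  ^)
Step 3: in state A at pos 0, read 1 -> (A,1)->write 1,move L,goto H. Now: state=H, head=-1, tape[-2..2]=00100 (head:  ^)
State H reached at step 3; 3 <= 8 -> yes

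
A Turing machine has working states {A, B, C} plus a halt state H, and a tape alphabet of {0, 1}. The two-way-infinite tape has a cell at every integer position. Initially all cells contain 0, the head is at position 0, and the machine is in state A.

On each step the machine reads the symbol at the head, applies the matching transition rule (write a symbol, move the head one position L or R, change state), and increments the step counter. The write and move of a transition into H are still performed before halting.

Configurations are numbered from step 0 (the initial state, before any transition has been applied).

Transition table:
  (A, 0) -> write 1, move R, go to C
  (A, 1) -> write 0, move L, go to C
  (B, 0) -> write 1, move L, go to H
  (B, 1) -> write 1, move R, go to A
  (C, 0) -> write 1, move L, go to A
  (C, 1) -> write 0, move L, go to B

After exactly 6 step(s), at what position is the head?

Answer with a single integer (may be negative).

Step 1: in state A at pos 0, read 0 -> (A,0)->write 1,move R,goto C. Now: state=C, head=1, tape[-1..2]=0100 (head:   ^)
Step 2: in state C at pos 1, read 0 -> (C,0)->write 1,move L,goto A. Now: state=A, head=0, tape[-1..2]=0110 (head:  ^)
Step 3: in state A at pos 0, read 1 -> (A,1)->write 0,move L,goto C. Now: state=C, head=-1, tape[-2..2]=00010 (head:  ^)
Step 4: in state C at pos -1, read 0 -> (C,0)->write 1,move L,goto A. Now: state=A, head=-2, tape[-3..2]=001010 (head:  ^)
Step 5: in state A at pos -2, read 0 -> (A,0)->write 1,move R,goto C. Now: state=C, head=-1, tape[-3..2]=011010 (head:   ^)
Step 6: in state C at pos -1, read 1 -> (C,1)->write 0,move L,goto B. Now: state=B, head=-2, tape[-3..2]=010010 (head:  ^)

Answer: -2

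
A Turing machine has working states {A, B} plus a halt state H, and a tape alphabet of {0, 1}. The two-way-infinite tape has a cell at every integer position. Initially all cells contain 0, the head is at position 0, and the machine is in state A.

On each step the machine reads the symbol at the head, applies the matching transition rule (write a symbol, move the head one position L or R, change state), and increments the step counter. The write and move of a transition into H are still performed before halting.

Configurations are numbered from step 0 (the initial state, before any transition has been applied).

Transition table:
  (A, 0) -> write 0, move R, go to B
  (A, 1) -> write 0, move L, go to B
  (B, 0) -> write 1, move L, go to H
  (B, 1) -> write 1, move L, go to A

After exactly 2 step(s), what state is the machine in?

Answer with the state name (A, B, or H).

Answer: H

Derivation:
Step 1: in state A at pos 0, read 0 -> (A,0)->write 0,move R,goto B. Now: state=B, head=1, tape[-1..2]=0000 (head:   ^)
Step 2: in state B at pos 1, read 0 -> (B,0)->write 1,move L,goto H. Now: state=H, head=0, tape[-1..2]=0010 (head:  ^)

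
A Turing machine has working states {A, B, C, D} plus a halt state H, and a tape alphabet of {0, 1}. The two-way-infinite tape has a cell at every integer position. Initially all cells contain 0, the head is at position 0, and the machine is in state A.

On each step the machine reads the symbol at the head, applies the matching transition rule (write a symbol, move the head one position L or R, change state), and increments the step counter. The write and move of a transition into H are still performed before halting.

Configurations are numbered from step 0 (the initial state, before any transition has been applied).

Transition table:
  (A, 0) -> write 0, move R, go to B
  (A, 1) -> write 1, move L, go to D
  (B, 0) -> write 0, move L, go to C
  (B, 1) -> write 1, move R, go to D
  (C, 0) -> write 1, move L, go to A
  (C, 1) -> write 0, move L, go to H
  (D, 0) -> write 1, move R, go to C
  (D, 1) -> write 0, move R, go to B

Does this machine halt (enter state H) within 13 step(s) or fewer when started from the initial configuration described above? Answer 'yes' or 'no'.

Answer: no

Derivation:
Step 1: in state A at pos 0, read 0 -> (A,0)->write 0,move R,goto B. Now: state=B, head=1, tape[-1..2]=0000 (head:   ^)
Step 2: in state B at pos 1, read 0 -> (B,0)->write 0,move L,goto C. Now: state=C, head=0, tape[-1..2]=0000 (head:  ^)
Step 3: in state C at pos 0, read 0 -> (C,0)->write 1,move L,goto A. Now: state=A, head=-1, tape[-2..2]=00100 (head:  ^)
Step 4: in state A at pos -1, read 0 -> (A,0)->write 0,move R,goto B. Now: state=B, head=0, tape[-2..2]=00100 (head:   ^)
Step 5: in state B at pos 0, read 1 -> (B,1)->write 1,move R,goto D. Now: state=D, head=1, tape[-2..2]=00100 (head:    ^)
Step 6: in state D at pos 1, read 0 -> (D,0)->write 1,move R,goto C. Now: state=C, head=2, tape[-2..3]=001100 (head:     ^)
Step 7: in state C at pos 2, read 0 -> (C,0)->write 1,move L,goto A. Now: state=A, head=1, tape[-2..3]=001110 (head:    ^)
Step 8: in state A at pos 1, read 1 -> (A,1)->write 1,move L,goto D. Now: state=D, head=0, tape[-2..3]=001110 (head:   ^)
Step 9: in state D at pos 0, read 1 -> (D,1)->write 0,move R,goto B. Now: state=B, head=1, tape[-2..3]=000110 (head:    ^)
Step 10: in state B at pos 1, read 1 -> (B,1)->write 1,move R,goto D. Now: state=D, head=2, tape[-2..3]=000110 (head:     ^)
Step 11: in state D at pos 2, read 1 -> (D,1)->write 0,move R,goto B. Now: state=B, head=3, tape[-2..4]=0001000 (head:      ^)
Step 12: in state B at pos 3, read 0 -> (B,0)->write 0,move L,goto C. Now: state=C, head=2, tape[-2..4]=0001000 (head:     ^)
Step 13: in state C at pos 2, read 0 -> (C,0)->write 1,move L,goto A. Now: state=A, head=1, tape[-2..4]=0001100 (head:    ^)
After 13 step(s): state = A (not H) -> not halted within 13 -> no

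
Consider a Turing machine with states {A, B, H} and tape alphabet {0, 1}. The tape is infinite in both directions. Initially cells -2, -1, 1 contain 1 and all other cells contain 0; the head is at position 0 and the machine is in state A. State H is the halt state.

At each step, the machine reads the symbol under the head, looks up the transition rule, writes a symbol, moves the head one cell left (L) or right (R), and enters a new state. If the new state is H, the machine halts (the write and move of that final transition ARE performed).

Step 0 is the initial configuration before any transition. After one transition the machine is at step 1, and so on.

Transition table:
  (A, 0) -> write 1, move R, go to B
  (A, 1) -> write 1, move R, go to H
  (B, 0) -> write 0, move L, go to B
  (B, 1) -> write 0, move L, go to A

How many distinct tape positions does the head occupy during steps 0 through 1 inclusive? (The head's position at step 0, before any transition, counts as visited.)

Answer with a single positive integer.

Step 1: in state A at pos 0, read 0 -> (A,0)->write 1,move R,goto B. Now: state=B, head=1, tape[-3..2]=011110 (head:     ^)
Head positions at steps 0..1: starting at 0, distinct positions visited = {0, 1} -> 2 position(s)

Answer: 2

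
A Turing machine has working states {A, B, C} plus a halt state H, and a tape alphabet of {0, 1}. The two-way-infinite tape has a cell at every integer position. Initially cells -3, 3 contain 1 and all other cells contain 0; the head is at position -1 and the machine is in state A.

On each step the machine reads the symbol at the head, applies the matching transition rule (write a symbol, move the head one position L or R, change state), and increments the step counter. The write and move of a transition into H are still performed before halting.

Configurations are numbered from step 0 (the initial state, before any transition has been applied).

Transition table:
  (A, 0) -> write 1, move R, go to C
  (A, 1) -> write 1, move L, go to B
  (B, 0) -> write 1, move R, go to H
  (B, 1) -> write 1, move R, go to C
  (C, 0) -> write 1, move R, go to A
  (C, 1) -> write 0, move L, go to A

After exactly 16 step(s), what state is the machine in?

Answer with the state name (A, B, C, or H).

Answer: A

Derivation:
Step 1: in state A at pos -1, read 0 -> (A,0)->write 1,move R,goto C. Now: state=C, head=0, tape[-4..4]=010100010 (head:     ^)
Step 2: in state C at pos 0, read 0 -> (C,0)->write 1,move R,goto A. Now: state=A, head=1, tape[-4..4]=010110010 (head:      ^)
Step 3: in state A at pos 1, read 0 -> (A,0)->write 1,move R,goto C. Now: state=C, head=2, tape[-4..4]=010111010 (head:       ^)
Step 4: in state C at pos 2, read 0 -> (C,0)->write 1,move R,goto A. Now: state=A, head=3, tape[-4..4]=010111110 (head:        ^)
Step 5: in state A at pos 3, read 1 -> (A,1)->write 1,move L,goto B. Now: state=B, head=2, tape[-4..4]=010111110 (head:       ^)
Step 6: in state B at pos 2, read 1 -> (B,1)->write 1,move R,goto C. Now: state=C, head=3, tape[-4..4]=010111110 (head:        ^)
Step 7: in state C at pos 3, read 1 -> (C,1)->write 0,move L,goto A. Now: state=A, head=2, tape[-4..4]=010111100 (head:       ^)
Step 8: in state A at pos 2, read 1 -> (A,1)->write 1,move L,goto B. Now: state=B, head=1, tape[-4..4]=010111100 (head:      ^)
Step 9: in state B at pos 1, read 1 -> (B,1)->write 1,move R,goto C. Now: state=C, head=2, tape[-4..4]=010111100 (head:       ^)
Step 10: in state C at pos 2, read 1 -> (C,1)->write 0,move L,goto A. Now: state=A, head=1, tape[-4..4]=010111000 (head:      ^)
Step 11: in state A at pos 1, read 1 -> (A,1)->write 1,move L,goto B. Now: state=B, head=0, tape[-4..4]=010111000 (head:     ^)
Step 12: in state B at pos 0, read 1 -> (B,1)->write 1,move R,goto C. Now: state=C, head=1, tape[-4..4]=010111000 (head:      ^)
Step 13: in state C at pos 1, read 1 -> (C,1)->write 0,move L,goto A. Now: state=A, head=0, tape[-4..4]=010110000 (head:     ^)
Step 14: in state A at pos 0, read 1 -> (A,1)->write 1,move L,goto B. Now: state=B, head=-1, tape[-4..4]=010110000 (head:    ^)
Step 15: in state B at pos -1, read 1 -> (B,1)->write 1,move R,goto C. Now: state=C, head=0, tape[-4..4]=010110000 (head:     ^)
Step 16: in state C at pos 0, read 1 -> (C,1)->write 0,move L,goto A. Now: state=A, head=-1, tape[-4..4]=010100000 (head:    ^)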